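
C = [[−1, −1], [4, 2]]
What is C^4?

[[5, 3], [−12, −4]]

C^2 = [[−3, −1], [4, 0]]
C^3 = [[−1, 1], [−4, −4]]
C^4 = [[5, 3], [−12, −4]]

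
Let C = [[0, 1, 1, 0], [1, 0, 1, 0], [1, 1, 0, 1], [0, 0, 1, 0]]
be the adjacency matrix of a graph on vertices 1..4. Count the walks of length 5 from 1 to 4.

The number of length-5 walks from vertex 1 to vertex 4 is entry (1,4) of C^5, where C is the adjacency matrix.
C^2 = [[2, 1, 1, 1], [1, 2, 1, 1], [1, 1, 3, 0], [1, 1, 0, 1]]
C^3 = [[2, 3, 4, 1], [3, 2, 4, 1], [4, 4, 2, 3], [1, 1, 3, 0]]
C^4 = [[7, 6, 6, 4], [6, 7, 6, 4], [6, 6, 11, 2], [4, 4, 2, 3]]
C^5 = [[12, 13, 17, 6], [13, 12, 17, 6], [17, 17, 14, 11], [6, 6, 11, 2]]

6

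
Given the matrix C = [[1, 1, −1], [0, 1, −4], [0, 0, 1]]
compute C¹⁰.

C = I + N where N = [[0, 1, −1], [0, 0, −4], [0, 0, 0]] is strictly upper-triangular, so N³ = 0.
(I + N)¹⁰ = I + 10·N + 45·N² = [[1, 10, −190], [0, 1, −40], [0, 0, 1]].

[[1, 10, −190], [0, 1, −40], [0, 0, 1]]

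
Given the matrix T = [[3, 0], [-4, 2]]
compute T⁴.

T² = [[9, 0], [-20, 4]]
T³ = [[27, 0], [-76, 8]]
T⁴ = [[81, 0], [-260, 16]]

[[81, 0], [-260, 16]]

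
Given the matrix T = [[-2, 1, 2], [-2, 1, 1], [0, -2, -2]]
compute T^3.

[[6, 11, 13], [2, 9, 11], [-12, 2, 6]]

T^2 = [[2, -5, -7], [2, -3, -5], [4, 2, 2]]
T^3 = [[6, 11, 13], [2, 9, 11], [-12, 2, 6]]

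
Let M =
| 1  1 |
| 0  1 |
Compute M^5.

[[1, 5], [0, 1]]

M = I + N where N = [[0, 1], [0, 0]] is strictly upper-triangular, so N^2 = 0.
(I + N)^5 = I + 5·N = [[1, 5], [0, 1]].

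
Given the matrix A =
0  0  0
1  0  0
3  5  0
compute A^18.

A is strictly triangular, hence nilpotent: A^3 = 0, so A^18 = 0.

[[0, 0, 0], [0, 0, 0], [0, 0, 0]]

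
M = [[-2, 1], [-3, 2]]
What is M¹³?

[[-2, 1], [-3, 2]]

M² = I (check: tr M = 0 and det M = -1), so M¹³ = M since 13 is odd.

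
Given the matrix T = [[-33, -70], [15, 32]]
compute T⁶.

tr T = -1 and det T = -6, so the characteristic polynomial is λ² − (-1)λ + (-6) with roots -3 and 2.
Eigenvectors give P = [[-7, 2], [3, -1]] with P⁻¹ = [[-1, -2], [-3, -7]], and T = P·diag(-3, 2)·P⁻¹.
Then T⁶ = P·diag(729, 64)·P⁻¹ = [[-5103, 128], [2187, -64]] · [[-1, -2], [-3, -7]] = [[4719, 9310], [-1995, -3926]].

[[4719, 9310], [-1995, -3926]]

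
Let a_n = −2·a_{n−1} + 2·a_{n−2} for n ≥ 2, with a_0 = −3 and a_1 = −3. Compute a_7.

−264

With companion matrix M = [[−2, 2], [1, 0]], [a_n, a_{n−1}]ᵀ = M·[a_{n−1}, a_{n−2}]ᵀ, so [a_7, a_6]ᵀ = M⁶·[a_1, a_0]ᵀ.
M⁶ = [[328, −240], [−120, 88]], giving [a_7, a_6]ᵀ = [[−264], [96]].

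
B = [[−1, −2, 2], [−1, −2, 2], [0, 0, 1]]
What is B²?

[[3, 6, −4], [3, 6, −4], [0, 0, 1]]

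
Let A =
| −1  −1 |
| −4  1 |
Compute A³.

A² = [[5, 0], [0, 5]]
A³ = [[−5, −5], [−20, 5]]

[[−5, −5], [−20, 5]]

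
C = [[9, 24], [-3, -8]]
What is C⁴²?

[[9, 24], [-3, -8]]

C² = C (a projection; rank 1, trace 1), so C⁴² = C.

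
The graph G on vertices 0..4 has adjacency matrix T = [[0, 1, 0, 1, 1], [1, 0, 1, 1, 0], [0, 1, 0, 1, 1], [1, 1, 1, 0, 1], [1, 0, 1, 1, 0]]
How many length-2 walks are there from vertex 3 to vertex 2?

2

The number of length-2 walks from vertex 3 to vertex 2 is entry (3,2) of T², where T is the adjacency matrix.
T² = [[3, 1, 3, 2, 1], [1, 3, 1, 2, 3], [3, 1, 3, 2, 1], [2, 2, 2, 4, 2], [1, 3, 1, 2, 3]]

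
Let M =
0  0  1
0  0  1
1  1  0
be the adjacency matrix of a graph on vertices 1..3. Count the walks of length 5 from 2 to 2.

0

The number of length-5 walks from vertex 2 to vertex 2 is entry (2,2) of M⁵, where M is the adjacency matrix.
M² = [[1, 1, 0], [1, 1, 0], [0, 0, 2]]
M³ = [[0, 0, 2], [0, 0, 2], [2, 2, 0]]
M⁴ = [[2, 2, 0], [2, 2, 0], [0, 0, 4]]
M⁵ = [[0, 0, 4], [0, 0, 4], [4, 4, 0]]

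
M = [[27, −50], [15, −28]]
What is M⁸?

[[−31269, 63050], [−18915, 38086]]

tr M = −1 and det M = −6, so the characteristic polynomial is λ² − (−1)λ + (−6) with roots −3 and 2.
Eigenvectors give P = [[−5, 2], [−3, 1]] with P⁻¹ = [[1, −2], [3, −5]], and M = P·diag(−3, 2)·P⁻¹.
Then M⁸ = P·diag(6561, 256)·P⁻¹ = [[−32805, 512], [−19683, 256]] · [[1, −2], [3, −5]] = [[−31269, 63050], [−18915, 38086]].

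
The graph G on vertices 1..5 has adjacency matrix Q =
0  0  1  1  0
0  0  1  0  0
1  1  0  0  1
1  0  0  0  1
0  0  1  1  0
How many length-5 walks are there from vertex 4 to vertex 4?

The number of length-5 walks from vertex 4 to vertex 4 is entry (4,4) of Q^5, where Q is the adjacency matrix.
Q^2 = [[2, 1, 0, 0, 2], [1, 1, 0, 0, 1], [0, 0, 3, 2, 0], [0, 0, 2, 2, 0], [2, 1, 0, 0, 2]]
Q^3 = [[0, 0, 5, 4, 0], [0, 0, 3, 2, 0], [5, 3, 0, 0, 5], [4, 2, 0, 0, 4], [0, 0, 5, 4, 0]]
Q^4 = [[9, 5, 0, 0, 9], [5, 3, 0, 0, 5], [0, 0, 13, 10, 0], [0, 0, 10, 8, 0], [9, 5, 0, 0, 9]]
Q^5 = [[0, 0, 23, 18, 0], [0, 0, 13, 10, 0], [23, 13, 0, 0, 23], [18, 10, 0, 0, 18], [0, 0, 23, 18, 0]]

0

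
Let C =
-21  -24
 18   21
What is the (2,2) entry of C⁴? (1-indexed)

81

tr C = 0 and det C = -9, so the characteristic polynomial is λ² − (0)λ + (-9) with roots 3 and -3.
Eigenvectors give P = [[-1, 4], [1, -3]] with P⁻¹ = [[3, 4], [1, 1]], and C = P·diag(3, -3)·P⁻¹.
Then C⁴ = P·diag(81, 81)·P⁻¹ = [[-81, 324], [81, -243]] · [[3, 4], [1, 1]] = [[81, 0], [0, 81]].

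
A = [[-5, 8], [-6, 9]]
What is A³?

tr A = 4 and det A = 3, so the characteristic polynomial is λ² − (4)λ + (3) with roots 1 and 3.
Eigenvectors give P = [[4, 1], [3, 1]] with P⁻¹ = [[1, -1], [-3, 4]], and A = P·diag(1, 3)·P⁻¹.
Then A³ = P·diag(1, 27)·P⁻¹ = [[4, 27], [3, 27]] · [[1, -1], [-3, 4]] = [[-77, 104], [-78, 105]].

[[-77, 104], [-78, 105]]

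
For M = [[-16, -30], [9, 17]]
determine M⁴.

[[-74, -150], [45, 91]]

tr M = 1 and det M = -2, so the characteristic polynomial is λ² − (1)λ + (-2) with roots -1 and 2.
Eigenvectors give P = [[2, 5], [-1, -3]] with P⁻¹ = [[3, 5], [-1, -2]], and M = P·diag(-1, 2)·P⁻¹.
Then M⁴ = P·diag(1, 16)·P⁻¹ = [[2, 80], [-1, -48]] · [[3, 5], [-1, -2]] = [[-74, -150], [45, 91]].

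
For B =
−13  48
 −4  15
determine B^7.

tr B = 2 and det B = −3, so the characteristic polynomial is λ² − (2)λ + (−3) with roots 3 and −1.
Eigenvectors give P = [[−3, −4], [−1, −1]] with P⁻¹ = [[1, −4], [−1, 3]], and B = P·diag(3, −1)·P⁻¹.
Then B^7 = P·diag(2187, −1)·P⁻¹ = [[−6561, 4], [−2187, 1]] · [[1, −4], [−1, 3]] = [[−6565, 26256], [−2188, 8751]].

[[−6565, 26256], [−2188, 8751]]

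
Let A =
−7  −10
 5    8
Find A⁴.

[[−49, −130], [65, 146]]

tr A = 1 and det A = −6, so the characteristic polynomial is λ² − (1)λ + (−6) with roots 3 and −2.
Eigenvectors give P = [[−1, 2], [1, −1]] with P⁻¹ = [[1, 2], [1, 1]], and A = P·diag(3, −2)·P⁻¹.
Then A⁴ = P·diag(81, 16)·P⁻¹ = [[−81, 32], [81, −16]] · [[1, 2], [1, 1]] = [[−49, −130], [65, 146]].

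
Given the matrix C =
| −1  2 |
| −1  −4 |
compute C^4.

[[−49, −130], [65, 146]]

tr C = −5 and det C = 6, so the characteristic polynomial is λ² − (−5)λ + (6) with roots −3 and −2.
Eigenvectors give P = [[1, 2], [−1, −1]] with P⁻¹ = [[−1, −2], [1, 1]], and C = P·diag(−3, −2)·P⁻¹.
Then C^4 = P·diag(81, 16)·P⁻¹ = [[81, 32], [−81, −16]] · [[−1, −2], [1, 1]] = [[−49, −130], [65, 146]].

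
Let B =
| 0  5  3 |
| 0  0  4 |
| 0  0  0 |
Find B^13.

B is strictly triangular, hence nilpotent: B^3 = 0, so B^13 = 0.

[[0, 0, 0], [0, 0, 0], [0, 0, 0]]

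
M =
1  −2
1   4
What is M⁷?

tr M = 5 and det M = 6, so the characteristic polynomial is λ² − (5)λ + (6) with roots 3 and 2.
Eigenvectors give P = [[1, 2], [−1, −1]] with P⁻¹ = [[−1, −2], [1, 1]], and M = P·diag(3, 2)·P⁻¹.
Then M⁷ = P·diag(2187, 128)·P⁻¹ = [[2187, 256], [−2187, −128]] · [[−1, −2], [1, 1]] = [[−1931, −4118], [2059, 4246]].

[[−1931, −4118], [2059, 4246]]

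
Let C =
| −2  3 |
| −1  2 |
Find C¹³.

[[−2, 3], [−1, 2]]

C² = I (check: tr C = 0 and det C = −1), so C¹³ = C since 13 is odd.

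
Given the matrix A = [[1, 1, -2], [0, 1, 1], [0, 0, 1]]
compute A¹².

A = I + N where N = [[0, 1, -2], [0, 0, 1], [0, 0, 0]] is strictly upper-triangular, so N³ = 0.
(I + N)¹² = I + 12·N + 66·N² = [[1, 12, 42], [0, 1, 12], [0, 0, 1]].

[[1, 12, 42], [0, 1, 12], [0, 0, 1]]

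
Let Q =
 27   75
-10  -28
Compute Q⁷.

[[11703, 34725], [-4630, -13762]]

tr Q = -1 and det Q = -6, so the characteristic polynomial is λ² − (-1)λ + (-6) with roots -3 and 2.
Eigenvectors give P = [[5, -3], [-2, 1]] with P⁻¹ = [[-1, -3], [-2, -5]], and Q = P·diag(-3, 2)·P⁻¹.
Then Q⁷ = P·diag(-2187, 128)·P⁻¹ = [[-10935, -384], [4374, 128]] · [[-1, -3], [-2, -5]] = [[11703, 34725], [-4630, -13762]].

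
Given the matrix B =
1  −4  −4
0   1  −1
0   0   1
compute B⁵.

B = I + N where N = [[0, −4, −4], [0, 0, −1], [0, 0, 0]] is strictly upper-triangular, so N³ = 0.
(I + N)⁵ = I + 5·N + 10·N² = [[1, −20, 20], [0, 1, −5], [0, 0, 1]].

[[1, −20, 20], [0, 1, −5], [0, 0, 1]]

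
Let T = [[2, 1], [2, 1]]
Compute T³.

T² = [[6, 3], [6, 3]]
T³ = [[18, 9], [18, 9]]

[[18, 9], [18, 9]]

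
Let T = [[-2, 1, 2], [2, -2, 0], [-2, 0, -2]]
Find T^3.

T^2 = [[2, -4, -8], [-8, 6, 4], [8, -2, 0]]
T^3 = [[4, 10, 20], [20, -20, -24], [-20, 12, 16]]

[[4, 10, 20], [20, -20, -24], [-20, 12, 16]]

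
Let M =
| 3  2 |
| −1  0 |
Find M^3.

[[15, 14], [−7, −6]]

tr M = 3 and det M = 2, so the characteristic polynomial is λ² − (3)λ + (2) with roots 2 and 1.
Eigenvectors give P = [[−2, 1], [1, −1]] with P⁻¹ = [[−1, −1], [−1, −2]], and M = P·diag(2, 1)·P⁻¹.
Then M^3 = P·diag(8, 1)·P⁻¹ = [[−16, 1], [8, −1]] · [[−1, −1], [−1, −2]] = [[15, 14], [−7, −6]].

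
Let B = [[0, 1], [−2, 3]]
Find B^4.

[[−14, 15], [−30, 31]]

tr B = 3 and det B = 2, so the characteristic polynomial is λ² − (3)λ + (2) with roots 1 and 2.
Eigenvectors give P = [[1, 1], [1, 2]] with P⁻¹ = [[2, −1], [−1, 1]], and B = P·diag(1, 2)·P⁻¹.
Then B^4 = P·diag(1, 16)·P⁻¹ = [[1, 16], [1, 32]] · [[2, −1], [−1, 1]] = [[−14, 15], [−30, 31]].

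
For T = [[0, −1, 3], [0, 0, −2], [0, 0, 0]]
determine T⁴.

T is strictly triangular, hence nilpotent: T³ = 0, so T⁴ = 0.

[[0, 0, 0], [0, 0, 0], [0, 0, 0]]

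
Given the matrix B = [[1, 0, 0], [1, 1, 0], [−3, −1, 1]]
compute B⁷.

B = I + N where N = [[0, 0, 0], [1, 0, 0], [−3, −1, 0]] is strictly lower-triangular, so N³ = 0.
(I + N)⁷ = I + 7·N + 21·N² = [[1, 0, 0], [7, 1, 0], [−42, −7, 1]].

[[1, 0, 0], [7, 1, 0], [−42, −7, 1]]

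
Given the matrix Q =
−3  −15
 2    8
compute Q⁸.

[[−31269, −94575], [12610, 38086]]

tr Q = 5 and det Q = 6, so the characteristic polynomial is λ² − (5)λ + (6) with roots 2 and 3.
Eigenvectors give P = [[−3, −5], [1, 2]] with P⁻¹ = [[−2, −5], [1, 3]], and Q = P·diag(2, 3)·P⁻¹.
Then Q⁸ = P·diag(256, 6561)·P⁻¹ = [[−768, −32805], [256, 13122]] · [[−2, −5], [1, 3]] = [[−31269, −94575], [12610, 38086]].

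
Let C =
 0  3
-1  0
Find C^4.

C^2 = [[-3, 0], [0, -3]]
C^3 = [[0, -9], [3, 0]]
C^4 = [[9, 0], [0, 9]]

[[9, 0], [0, 9]]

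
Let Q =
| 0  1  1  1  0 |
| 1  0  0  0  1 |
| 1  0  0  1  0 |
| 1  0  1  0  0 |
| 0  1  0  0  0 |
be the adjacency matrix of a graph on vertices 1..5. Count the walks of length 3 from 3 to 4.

The number of length-3 walks from vertex 3 to vertex 4 is entry (3,4) of Q^3, where Q is the adjacency matrix.
Q^2 = [[3, 0, 1, 1, 1], [0, 2, 1, 1, 0], [1, 1, 2, 1, 0], [1, 1, 1, 2, 0], [1, 0, 0, 0, 1]]
Q^3 = [[2, 4, 4, 4, 0], [4, 0, 1, 1, 2], [4, 1, 2, 3, 1], [4, 1, 3, 2, 1], [0, 2, 1, 1, 0]]

3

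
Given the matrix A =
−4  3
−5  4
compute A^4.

[[1, 0], [0, 1]]

A² = I (check: tr A = 0 and det A = −1), so A^4 = I since 4 is even.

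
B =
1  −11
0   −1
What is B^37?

[[1, −11], [0, −1]]

B² = I (check: tr B = 0 and det B = −1), so B^37 = B since 37 is odd.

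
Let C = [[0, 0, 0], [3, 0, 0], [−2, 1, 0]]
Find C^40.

[[0, 0, 0], [0, 0, 0], [0, 0, 0]]

C is strictly triangular, hence nilpotent: C^3 = 0, so C^40 = 0.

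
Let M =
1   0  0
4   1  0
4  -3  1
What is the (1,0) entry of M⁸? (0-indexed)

32

M = I + N where N = [[0, 0, 0], [4, 0, 0], [4, -3, 0]] is strictly lower-triangular, so N³ = 0.
(I + N)⁸ = I + 8·N + 28·N² = [[1, 0, 0], [32, 1, 0], [-304, -24, 1]].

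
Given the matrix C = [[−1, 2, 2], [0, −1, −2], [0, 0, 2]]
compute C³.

[[−1, 6, 6], [0, −1, −6], [0, 0, 8]]

C² = [[1, −4, −2], [0, 1, −2], [0, 0, 4]]
C³ = [[−1, 6, 6], [0, −1, −6], [0, 0, 8]]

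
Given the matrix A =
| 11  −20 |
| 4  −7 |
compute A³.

tr A = 4 and det A = 3, so the characteristic polynomial is λ² − (4)λ + (3) with roots 1 and 3.
Eigenvectors give P = [[2, −5], [1, −2]] with P⁻¹ = [[−2, 5], [−1, 2]], and A = P·diag(1, 3)·P⁻¹.
Then A³ = P·diag(1, 27)·P⁻¹ = [[2, −135], [1, −54]] · [[−2, 5], [−1, 2]] = [[131, −260], [52, −103]].

[[131, −260], [52, −103]]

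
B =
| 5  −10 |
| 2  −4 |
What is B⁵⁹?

B² = B (a projection; rank 1, trace 1), so B⁵⁹ = B.

[[5, −10], [2, −4]]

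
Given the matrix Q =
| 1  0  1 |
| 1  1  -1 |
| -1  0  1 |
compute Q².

[[0, 0, 2], [3, 1, -1], [-2, 0, 0]]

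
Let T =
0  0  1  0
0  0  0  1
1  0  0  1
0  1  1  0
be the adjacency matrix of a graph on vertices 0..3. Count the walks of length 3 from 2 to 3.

The number of length-3 walks from vertex 2 to vertex 3 is entry (2,3) of T³, where T is the adjacency matrix.
T² = [[1, 0, 0, 1], [0, 1, 1, 0], [0, 1, 2, 0], [1, 0, 0, 2]]
T³ = [[0, 1, 2, 0], [1, 0, 0, 2], [2, 0, 0, 3], [0, 2, 3, 0]]

3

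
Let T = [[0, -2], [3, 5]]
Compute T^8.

tr T = 5 and det T = 6, so the characteristic polynomial is λ² − (5)λ + (6) with roots 3 and 2.
Eigenvectors give P = [[-2, -1], [3, 1]] with P⁻¹ = [[1, 1], [-3, -2]], and T = P·diag(3, 2)·P⁻¹.
Then T^8 = P·diag(6561, 256)·P⁻¹ = [[-13122, -256], [19683, 256]] · [[1, 1], [-3, -2]] = [[-12354, -12610], [18915, 19171]].

[[-12354, -12610], [18915, 19171]]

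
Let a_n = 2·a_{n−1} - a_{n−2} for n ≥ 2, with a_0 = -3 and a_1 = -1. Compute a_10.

17

With companion matrix M = [[2, -1], [1, 0]], [a_n, a_{n−1}]ᵀ = M·[a_{n−1}, a_{n−2}]ᵀ, so [a_10, a_9]ᵀ = M⁹·[a_1, a_0]ᵀ.
M⁹ = [[10, -9], [9, -8]], giving [a_10, a_9]ᵀ = [[17], [15]].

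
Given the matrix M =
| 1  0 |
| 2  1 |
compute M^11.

M = I + N where N = [[0, 0], [2, 0]] is strictly lower-triangular, so N^2 = 0.
(I + N)^11 = I + 11·N = [[1, 0], [22, 1]].

[[1, 0], [22, 1]]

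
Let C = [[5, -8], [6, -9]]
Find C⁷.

[[6557, -8744], [6558, -8745]]

tr C = -4 and det C = 3, so the characteristic polynomial is λ² − (-4)λ + (3) with roots -1 and -3.
Eigenvectors give P = [[-4, -1], [-3, -1]] with P⁻¹ = [[-1, 1], [3, -4]], and C = P·diag(-1, -3)·P⁻¹.
Then C⁷ = P·diag(-1, -2187)·P⁻¹ = [[4, 2187], [3, 2187]] · [[-1, 1], [3, -4]] = [[6557, -8744], [6558, -8745]].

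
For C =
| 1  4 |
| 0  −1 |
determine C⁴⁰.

C² = I (check: tr C = 0 and det C = −1), so C⁴⁰ = I since 40 is even.

[[1, 0], [0, 1]]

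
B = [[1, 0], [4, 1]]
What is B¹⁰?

B = I + N where N = [[0, 0], [4, 0]] is strictly lower-triangular, so N² = 0.
(I + N)¹⁰ = I + 10·N = [[1, 0], [40, 1]].

[[1, 0], [40, 1]]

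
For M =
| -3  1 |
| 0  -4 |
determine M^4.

M^2 = [[9, -7], [0, 16]]
M^3 = [[-27, 37], [0, -64]]
M^4 = [[81, -175], [0, 256]]

[[81, -175], [0, 256]]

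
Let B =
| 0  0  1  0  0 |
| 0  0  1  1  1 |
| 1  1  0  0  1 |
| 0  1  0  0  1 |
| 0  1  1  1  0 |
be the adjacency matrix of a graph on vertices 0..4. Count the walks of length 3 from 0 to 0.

0

The number of length-3 walks from vertex 0 to vertex 0 is entry (0,0) of B³, where B is the adjacency matrix.
B² = [[1, 1, 0, 0, 1], [1, 3, 1, 1, 2], [0, 1, 3, 2, 1], [0, 1, 2, 2, 1], [1, 2, 1, 1, 3]]
B³ = [[0, 1, 3, 2, 1], [1, 4, 6, 5, 5], [3, 6, 2, 2, 6], [2, 5, 2, 2, 5], [1, 5, 6, 5, 4]]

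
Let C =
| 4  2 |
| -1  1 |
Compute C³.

[[46, 38], [-19, -11]]

tr C = 5 and det C = 6, so the characteristic polynomial is λ² − (5)λ + (6) with roots 2 and 3.
Eigenvectors give P = [[-1, -2], [1, 1]] with P⁻¹ = [[1, 2], [-1, -1]], and C = P·diag(2, 3)·P⁻¹.
Then C³ = P·diag(8, 27)·P⁻¹ = [[-8, -54], [8, 27]] · [[1, 2], [-1, -1]] = [[46, 38], [-19, -11]].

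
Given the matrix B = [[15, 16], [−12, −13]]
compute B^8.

tr B = 2 and det B = −3, so the characteristic polynomial is λ² − (2)λ + (−3) with roots 3 and −1.
Eigenvectors give P = [[4, 1], [−3, −1]] with P⁻¹ = [[1, 1], [−3, −4]], and B = P·diag(3, −1)·P⁻¹.
Then B^8 = P·diag(6561, 1)·P⁻¹ = [[26244, 1], [−19683, −1]] · [[1, 1], [−3, −4]] = [[26241, 26240], [−19680, −19679]].

[[26241, 26240], [−19680, −19679]]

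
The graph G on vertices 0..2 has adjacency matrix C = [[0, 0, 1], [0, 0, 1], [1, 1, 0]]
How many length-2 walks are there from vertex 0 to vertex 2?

The number of length-2 walks from vertex 0 to vertex 2 is entry (0,2) of C^2, where C is the adjacency matrix.
C^2 = [[1, 1, 0], [1, 1, 0], [0, 0, 2]]

0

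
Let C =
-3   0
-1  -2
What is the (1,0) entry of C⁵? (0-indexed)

tr C = -5 and det C = 6, so the characteristic polynomial is λ² − (-5)λ + (6) with roots -2 and -3.
Eigenvectors give P = [[0, 1], [-1, 1]] with P⁻¹ = [[1, -1], [1, 0]], and C = P·diag(-2, -3)·P⁻¹.
Then C⁵ = P·diag(-32, -243)·P⁻¹ = [[0, -243], [32, -243]] · [[1, -1], [1, 0]] = [[-243, 0], [-211, -32]].

-211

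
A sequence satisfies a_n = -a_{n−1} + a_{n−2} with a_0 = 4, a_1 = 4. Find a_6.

With companion matrix A = [[-1, 1], [1, 0]], [a_n, a_{n−1}]ᵀ = A·[a_{n−1}, a_{n−2}]ᵀ, so [a_6, a_5]ᵀ = A⁵·[a_1, a_0]ᵀ.
A⁵ = [[-8, 5], [5, -3]], giving [a_6, a_5]ᵀ = [[-12], [8]].

-12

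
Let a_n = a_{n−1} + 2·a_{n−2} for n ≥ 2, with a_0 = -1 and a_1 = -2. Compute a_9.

-512

With companion matrix M = [[1, 2], [1, 0]], [a_n, a_{n−1}]ᵀ = M·[a_{n−1}, a_{n−2}]ᵀ, so [a_9, a_8]ᵀ = M^8·[a_1, a_0]ᵀ.
M^8 = [[171, 170], [85, 86]], giving [a_9, a_8]ᵀ = [[-512], [-256]].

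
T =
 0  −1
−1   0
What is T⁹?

[[0, −1], [−1, 0]]

T² = I (check: tr T = 0 and det T = −1), so T⁹ = T since 9 is odd.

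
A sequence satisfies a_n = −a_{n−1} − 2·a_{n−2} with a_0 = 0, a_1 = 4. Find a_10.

44

With companion matrix Q = [[−1, −2], [1, 0]], [a_n, a_{n−1}]ᵀ = Q·[a_{n−1}, a_{n−2}]ᵀ, so [a_10, a_9]ᵀ = Q⁹·[a_1, a_0]ᵀ.
Q⁹ = [[11, 34], [−17, −6]], giving [a_10, a_9]ᵀ = [[44], [−68]].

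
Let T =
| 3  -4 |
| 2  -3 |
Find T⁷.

T² = I (check: tr T = 0 and det T = -1), so T⁷ = T since 7 is odd.

[[3, -4], [2, -3]]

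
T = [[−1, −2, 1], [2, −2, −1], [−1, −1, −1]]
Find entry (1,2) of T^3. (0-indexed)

−11

T^2 = [[−4, 5, 0], [−5, 1, 5], [0, 5, 1]]
T^3 = [[14, −2, −9], [2, 3, −11], [9, −11, −6]]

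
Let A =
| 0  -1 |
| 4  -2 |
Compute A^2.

[[-4, 2], [-8, 0]]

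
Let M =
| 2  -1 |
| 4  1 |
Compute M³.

[[-12, -3], [12, -15]]

M² = [[0, -3], [12, -3]]
M³ = [[-12, -3], [12, -15]]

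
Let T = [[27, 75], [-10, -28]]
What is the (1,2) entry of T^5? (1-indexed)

tr T = -1 and det T = -6, so the characteristic polynomial is λ² − (-1)λ + (-6) with roots 2 and -3.
Eigenvectors give P = [[3, -5], [-1, 2]] with P⁻¹ = [[2, 5], [1, 3]], and T = P·diag(2, -3)·P⁻¹.
Then T^5 = P·diag(32, -243)·P⁻¹ = [[96, 1215], [-32, -486]] · [[2, 5], [1, 3]] = [[1407, 4125], [-550, -1618]].

4125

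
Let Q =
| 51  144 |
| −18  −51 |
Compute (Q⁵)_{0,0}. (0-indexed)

tr Q = 0 and det Q = −9, so the characteristic polynomial is λ² − (0)λ + (−9) with roots 3 and −3.
Eigenvectors give P = [[−3, −8], [1, 3]] with P⁻¹ = [[−3, −8], [1, 3]], and Q = P·diag(3, −3)·P⁻¹.
Then Q⁵ = P·diag(243, −243)·P⁻¹ = [[−729, 1944], [243, −729]] · [[−3, −8], [1, 3]] = [[4131, 11664], [−1458, −4131]].

4131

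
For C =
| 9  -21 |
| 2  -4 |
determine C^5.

tr C = 5 and det C = 6, so the characteristic polynomial is λ² − (5)λ + (6) with roots 2 and 3.
Eigenvectors give P = [[3, -7], [1, -2]] with P⁻¹ = [[-2, 7], [-1, 3]], and C = P·diag(2, 3)·P⁻¹.
Then C^5 = P·diag(32, 243)·P⁻¹ = [[96, -1701], [32, -486]] · [[-2, 7], [-1, 3]] = [[1509, -4431], [422, -1234]].

[[1509, -4431], [422, -1234]]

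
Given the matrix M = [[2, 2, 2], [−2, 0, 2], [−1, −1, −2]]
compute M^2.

[[−2, 2, 4], [−6, −6, −8], [2, 0, 0]]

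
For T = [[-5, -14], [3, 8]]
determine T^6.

tr T = 3 and det T = 2, so the characteristic polynomial is λ² − (3)λ + (2) with roots 1 and 2.
Eigenvectors give P = [[7, -2], [-3, 1]] with P⁻¹ = [[1, 2], [3, 7]], and T = P·diag(1, 2)·P⁻¹.
Then T^6 = P·diag(1, 64)·P⁻¹ = [[7, -128], [-3, 64]] · [[1, 2], [3, 7]] = [[-377, -882], [189, 442]].

[[-377, -882], [189, 442]]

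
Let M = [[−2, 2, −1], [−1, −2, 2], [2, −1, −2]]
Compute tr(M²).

0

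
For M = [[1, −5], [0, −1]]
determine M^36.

[[1, 0], [0, 1]]

M² = I (check: tr M = 0 and det M = −1), so M^36 = I since 36 is even.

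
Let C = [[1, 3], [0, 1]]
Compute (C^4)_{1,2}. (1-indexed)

C = I + N where N = [[0, 3], [0, 0]] is strictly upper-triangular, so N^2 = 0.
(I + N)^4 = I + 4·N = [[1, 12], [0, 1]].

12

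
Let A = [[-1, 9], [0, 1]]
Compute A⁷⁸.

A² = I (check: tr A = 0 and det A = -1), so A⁷⁸ = I since 78 is even.

[[1, 0], [0, 1]]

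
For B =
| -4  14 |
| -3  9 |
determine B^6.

[[-3926, 9310], [-1995, 4719]]

tr B = 5 and det B = 6, so the characteristic polynomial is λ² − (5)λ + (6) with roots 2 and 3.
Eigenvectors give P = [[7, 2], [3, 1]] with P⁻¹ = [[1, -2], [-3, 7]], and B = P·diag(2, 3)·P⁻¹.
Then B^6 = P·diag(64, 729)·P⁻¹ = [[448, 1458], [192, 729]] · [[1, -2], [-3, 7]] = [[-3926, 9310], [-1995, 4719]].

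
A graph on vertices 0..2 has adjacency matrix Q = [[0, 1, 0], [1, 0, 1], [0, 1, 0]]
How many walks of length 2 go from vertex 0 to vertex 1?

0

The number of length-2 walks from vertex 0 to vertex 1 is entry (0,1) of Q^2, where Q is the adjacency matrix.
Q^2 = [[1, 0, 1], [0, 2, 0], [1, 0, 1]]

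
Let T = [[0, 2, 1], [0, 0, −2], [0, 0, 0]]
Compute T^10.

[[0, 0, 0], [0, 0, 0], [0, 0, 0]]

T is strictly triangular, hence nilpotent: T^3 = 0, so T^10 = 0.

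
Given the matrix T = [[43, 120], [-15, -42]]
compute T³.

[[307, 840], [-105, -288]]

tr T = 1 and det T = -6, so the characteristic polynomial is λ² − (1)λ + (-6) with roots 3 and -2.
Eigenvectors give P = [[-3, -8], [1, 3]] with P⁻¹ = [[-3, -8], [1, 3]], and T = P·diag(3, -2)·P⁻¹.
Then T³ = P·diag(27, -8)·P⁻¹ = [[-81, 64], [27, -24]] · [[-3, -8], [1, 3]] = [[307, 840], [-105, -288]].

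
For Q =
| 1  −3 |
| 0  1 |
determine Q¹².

[[1, −36], [0, 1]]

Q = I + N where N = [[0, −3], [0, 0]] is strictly upper-triangular, so N² = 0.
(I + N)¹² = I + 12·N = [[1, −36], [0, 1]].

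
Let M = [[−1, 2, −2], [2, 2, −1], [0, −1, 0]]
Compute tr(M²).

15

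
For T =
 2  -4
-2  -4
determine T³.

T² = [[12, 8], [4, 24]]
T³ = [[8, -80], [-40, -112]]

[[8, -80], [-40, -112]]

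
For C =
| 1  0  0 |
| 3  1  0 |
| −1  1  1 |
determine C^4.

C = I + N where N = [[0, 0, 0], [3, 0, 0], [−1, 1, 0]] is strictly lower-triangular, so N^3 = 0.
(I + N)^4 = I + 4·N + 6·N^2 = [[1, 0, 0], [12, 1, 0], [14, 4, 1]].

[[1, 0, 0], [12, 1, 0], [14, 4, 1]]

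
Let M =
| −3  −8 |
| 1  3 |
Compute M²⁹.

[[−3, −8], [1, 3]]

M² = I (check: tr M = 0 and det M = −1), so M²⁹ = M since 29 is odd.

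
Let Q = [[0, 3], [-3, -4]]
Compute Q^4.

Q^2 = [[-9, -12], [12, 7]]
Q^3 = [[36, 21], [-21, 8]]
Q^4 = [[-63, 24], [-24, -95]]

[[-63, 24], [-24, -95]]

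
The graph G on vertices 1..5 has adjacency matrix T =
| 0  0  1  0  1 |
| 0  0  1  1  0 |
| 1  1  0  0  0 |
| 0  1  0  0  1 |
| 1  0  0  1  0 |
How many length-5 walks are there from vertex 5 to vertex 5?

2

The number of length-5 walks from vertex 5 to vertex 5 is entry (5,5) of T^5, where T is the adjacency matrix.
T^2 = [[2, 1, 0, 1, 0], [1, 2, 0, 0, 1], [0, 0, 2, 1, 1], [1, 0, 1, 2, 0], [0, 1, 1, 0, 2]]
T^3 = [[0, 1, 3, 1, 3], [1, 0, 3, 3, 1], [3, 3, 0, 1, 1], [1, 3, 1, 0, 3], [3, 1, 1, 3, 0]]
T^4 = [[6, 4, 1, 4, 1], [4, 6, 1, 1, 4], [1, 1, 6, 4, 4], [4, 1, 4, 6, 1], [1, 4, 4, 1, 6]]
T^5 = [[2, 5, 10, 5, 10], [5, 2, 10, 10, 5], [10, 10, 2, 5, 5], [5, 10, 5, 2, 10], [10, 5, 5, 10, 2]]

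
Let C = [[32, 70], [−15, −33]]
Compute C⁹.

tr C = −1 and det C = −6, so the characteristic polynomial is λ² − (−1)λ + (−6) with roots −3 and 2.
Eigenvectors give P = [[−2, 7], [1, −3]] with P⁻¹ = [[3, 7], [1, 2]], and C = P·diag(−3, 2)·P⁻¹.
Then C⁹ = P·diag(−19683, 512)·P⁻¹ = [[39366, 3584], [−19683, −1536]] · [[3, 7], [1, 2]] = [[121682, 282730], [−60585, −140853]].

[[121682, 282730], [−60585, −140853]]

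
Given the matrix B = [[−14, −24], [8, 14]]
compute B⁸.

[[256, 0], [0, 256]]

tr B = 0 and det B = −4, so the characteristic polynomial is λ² − (0)λ + (−4) with roots 2 and −2.
Eigenvectors give P = [[−3, −2], [2, 1]] with P⁻¹ = [[1, 2], [−2, −3]], and B = P·diag(2, −2)·P⁻¹.
Then B⁸ = P·diag(256, 256)·P⁻¹ = [[−768, −512], [512, 256]] · [[1, 2], [−2, −3]] = [[256, 0], [0, 256]].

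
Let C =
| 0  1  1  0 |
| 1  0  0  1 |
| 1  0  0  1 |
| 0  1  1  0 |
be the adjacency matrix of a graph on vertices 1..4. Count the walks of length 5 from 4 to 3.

The number of length-5 walks from vertex 4 to vertex 3 is entry (4,3) of C⁵, where C is the adjacency matrix.
C² = [[2, 0, 0, 2], [0, 2, 2, 0], [0, 2, 2, 0], [2, 0, 0, 2]]
C³ = [[0, 4, 4, 0], [4, 0, 0, 4], [4, 0, 0, 4], [0, 4, 4, 0]]
C⁴ = [[8, 0, 0, 8], [0, 8, 8, 0], [0, 8, 8, 0], [8, 0, 0, 8]]
C⁵ = [[0, 16, 16, 0], [16, 0, 0, 16], [16, 0, 0, 16], [0, 16, 16, 0]]

16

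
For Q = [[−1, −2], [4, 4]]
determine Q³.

Q² = [[−7, −6], [12, 8]]
Q³ = [[−17, −10], [20, 8]]

[[−17, −10], [20, 8]]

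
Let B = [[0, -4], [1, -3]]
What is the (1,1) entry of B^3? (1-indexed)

B^2 = [[-4, 12], [-3, 5]]
B^3 = [[12, -20], [5, -3]]

12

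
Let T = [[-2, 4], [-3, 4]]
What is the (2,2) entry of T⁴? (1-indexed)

T² = [[-8, 8], [-6, 4]]
T³ = [[-8, 0], [0, -8]]
T⁴ = [[16, -32], [24, -32]]

-32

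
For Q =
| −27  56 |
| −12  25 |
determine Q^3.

[[−195, 392], [−84, 169]]

tr Q = −2 and det Q = −3, so the characteristic polynomial is λ² − (−2)λ + (−3) with roots 1 and −3.
Eigenvectors give P = [[2, 7], [1, 3]] with P⁻¹ = [[−3, 7], [1, −2]], and Q = P·diag(1, −3)·P⁻¹.
Then Q^3 = P·diag(1, −27)·P⁻¹ = [[2, −189], [1, −81]] · [[−3, 7], [1, −2]] = [[−195, 392], [−84, 169]].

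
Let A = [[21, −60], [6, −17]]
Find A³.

tr A = 4 and det A = 3, so the characteristic polynomial is λ² − (4)λ + (3) with roots 1 and 3.
Eigenvectors give P = [[3, 10], [1, 3]] with P⁻¹ = [[−3, 10], [1, −3]], and A = P·diag(1, 3)·P⁻¹.
Then A³ = P·diag(1, 27)·P⁻¹ = [[3, 270], [1, 81]] · [[−3, 10], [1, −3]] = [[261, −780], [78, −233]].

[[261, −780], [78, −233]]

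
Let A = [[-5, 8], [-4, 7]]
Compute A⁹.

[[-19685, 39368], [-19684, 39367]]

tr A = 2 and det A = -3, so the characteristic polynomial is λ² − (2)λ + (-3) with roots -1 and 3.
Eigenvectors give P = [[-2, 1], [-1, 1]] with P⁻¹ = [[-1, 1], [-1, 2]], and A = P·diag(-1, 3)·P⁻¹.
Then A⁹ = P·diag(-1, 19683)·P⁻¹ = [[2, 19683], [1, 19683]] · [[-1, 1], [-1, 2]] = [[-19685, 39368], [-19684, 39367]].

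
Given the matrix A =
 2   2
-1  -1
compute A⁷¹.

A² = A (a projection; rank 1, trace 1), so A⁷¹ = A.

[[2, 2], [-1, -1]]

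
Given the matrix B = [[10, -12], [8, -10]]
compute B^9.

tr B = 0 and det B = -4, so the characteristic polynomial is λ² − (0)λ + (-4) with roots -2 and 2.
Eigenvectors give P = [[1, 3], [1, 2]] with P⁻¹ = [[-2, 3], [1, -1]], and B = P·diag(-2, 2)·P⁻¹.
Then B^9 = P·diag(-512, 512)·P⁻¹ = [[-512, 1536], [-512, 1024]] · [[-2, 3], [1, -1]] = [[2560, -3072], [2048, -2560]].

[[2560, -3072], [2048, -2560]]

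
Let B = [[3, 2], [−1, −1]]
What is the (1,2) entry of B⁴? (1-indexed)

B² = [[7, 4], [−2, −1]]
B³ = [[17, 10], [−5, −3]]
B⁴ = [[41, 24], [−12, −7]]

24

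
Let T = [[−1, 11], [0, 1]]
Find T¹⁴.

[[1, 0], [0, 1]]

T² = I (check: tr T = 0 and det T = −1), so T¹⁴ = I since 14 is even.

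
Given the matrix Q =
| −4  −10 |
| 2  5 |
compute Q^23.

[[−4, −10], [2, 5]]

Q² = Q (a projection; rank 1, trace 1), so Q^23 = Q.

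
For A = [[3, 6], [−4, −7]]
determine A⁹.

tr A = −4 and det A = 3, so the characteristic polynomial is λ² − (−4)λ + (3) with roots −1 and −3.
Eigenvectors give P = [[3, −1], [−2, 1]] with P⁻¹ = [[1, 1], [2, 3]], and A = P·diag(−1, −3)·P⁻¹.
Then A⁹ = P·diag(−1, −19683)·P⁻¹ = [[−3, 19683], [2, −19683]] · [[1, 1], [2, 3]] = [[39363, 59046], [−39364, −59047]].

[[39363, 59046], [−39364, −59047]]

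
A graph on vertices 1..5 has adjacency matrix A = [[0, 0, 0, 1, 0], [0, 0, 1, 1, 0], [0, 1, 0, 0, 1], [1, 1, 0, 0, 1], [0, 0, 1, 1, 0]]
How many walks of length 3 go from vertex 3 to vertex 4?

0

The number of length-3 walks from vertex 3 to vertex 4 is entry (3,4) of A³, where A is the adjacency matrix.
A² = [[1, 1, 0, 0, 1], [1, 2, 0, 0, 2], [0, 0, 2, 2, 0], [0, 0, 2, 3, 0], [1, 2, 0, 0, 2]]
A³ = [[0, 0, 2, 3, 0], [0, 0, 4, 5, 0], [2, 4, 0, 0, 4], [3, 5, 0, 0, 5], [0, 0, 4, 5, 0]]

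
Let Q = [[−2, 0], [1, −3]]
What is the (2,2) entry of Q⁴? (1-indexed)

tr Q = −5 and det Q = 6, so the characteristic polynomial is λ² − (−5)λ + (6) with roots −2 and −3.
Eigenvectors give P = [[1, 0], [1, −1]] with P⁻¹ = [[1, 0], [1, −1]], and Q = P·diag(−2, −3)·P⁻¹.
Then Q⁴ = P·diag(16, 81)·P⁻¹ = [[16, 0], [16, −81]] · [[1, 0], [1, −1]] = [[16, 0], [−65, 81]].

81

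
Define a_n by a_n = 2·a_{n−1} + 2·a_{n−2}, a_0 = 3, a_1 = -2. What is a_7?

64

With companion matrix C = [[2, 2], [1, 0]], [a_n, a_{n−1}]ᵀ = C·[a_{n−1}, a_{n−2}]ᵀ, so [a_7, a_6]ᵀ = C⁶·[a_1, a_0]ᵀ.
C⁶ = [[328, 240], [120, 88]], giving [a_7, a_6]ᵀ = [[64], [24]].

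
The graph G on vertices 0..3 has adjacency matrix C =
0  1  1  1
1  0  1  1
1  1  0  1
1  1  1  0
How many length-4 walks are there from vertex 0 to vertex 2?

The number of length-4 walks from vertex 0 to vertex 2 is entry (0,2) of C⁴, where C is the adjacency matrix.
C² = [[3, 2, 2, 2], [2, 3, 2, 2], [2, 2, 3, 2], [2, 2, 2, 3]]
C³ = [[6, 7, 7, 7], [7, 6, 7, 7], [7, 7, 6, 7], [7, 7, 7, 6]]
C⁴ = [[21, 20, 20, 20], [20, 21, 20, 20], [20, 20, 21, 20], [20, 20, 20, 21]]

20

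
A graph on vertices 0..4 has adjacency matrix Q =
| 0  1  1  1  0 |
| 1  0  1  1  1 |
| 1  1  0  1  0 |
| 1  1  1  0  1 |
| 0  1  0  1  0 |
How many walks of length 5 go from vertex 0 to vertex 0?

The number of length-5 walks from vertex 0 to vertex 0 is entry (0,0) of Q⁵, where Q is the adjacency matrix.
Q² = [[3, 2, 2, 2, 2], [2, 4, 2, 3, 1], [2, 2, 3, 2, 2], [2, 3, 2, 4, 1], [2, 1, 2, 1, 2]]
Q³ = [[6, 9, 7, 9, 4], [9, 8, 9, 9, 7], [7, 9, 6, 9, 4], [9, 9, 9, 8, 7], [4, 7, 4, 7, 2]]
Q⁴ = [[25, 26, 24, 26, 18], [26, 34, 26, 33, 17], [24, 26, 25, 26, 18], [26, 33, 26, 34, 17], [18, 17, 18, 17, 14]]
Q⁵ = [[76, 93, 77, 93, 52], [93, 102, 93, 103, 67], [77, 93, 76, 93, 52], [93, 103, 93, 102, 67], [52, 67, 52, 67, 34]]

76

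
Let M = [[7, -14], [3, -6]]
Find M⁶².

[[7, -14], [3, -6]]

M² = M (a projection; rank 1, trace 1), so M⁶² = M.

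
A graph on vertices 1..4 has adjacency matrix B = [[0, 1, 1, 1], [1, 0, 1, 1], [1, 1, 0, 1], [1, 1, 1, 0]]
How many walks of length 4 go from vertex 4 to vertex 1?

20

The number of length-4 walks from vertex 4 to vertex 1 is entry (4,1) of B⁴, where B is the adjacency matrix.
B² = [[3, 2, 2, 2], [2, 3, 2, 2], [2, 2, 3, 2], [2, 2, 2, 3]]
B³ = [[6, 7, 7, 7], [7, 6, 7, 7], [7, 7, 6, 7], [7, 7, 7, 6]]
B⁴ = [[21, 20, 20, 20], [20, 21, 20, 20], [20, 20, 21, 20], [20, 20, 20, 21]]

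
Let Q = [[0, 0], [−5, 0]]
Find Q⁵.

[[0, 0], [0, 0]]

Q is strictly triangular, hence nilpotent: Q² = 0, so Q⁵ = 0.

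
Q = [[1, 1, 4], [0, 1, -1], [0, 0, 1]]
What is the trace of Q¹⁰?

Q = I + N where N = [[0, 1, 4], [0, 0, -1], [0, 0, 0]] is strictly upper-triangular, so N³ = 0.
(I + N)¹⁰ = I + 10·N + 45·N² = [[1, 10, -5], [0, 1, -10], [0, 0, 1]].

3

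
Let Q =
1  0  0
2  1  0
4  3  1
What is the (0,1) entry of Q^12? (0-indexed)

0

Q = I + N where N = [[0, 0, 0], [2, 0, 0], [4, 3, 0]] is strictly lower-triangular, so N^3 = 0.
(I + N)^12 = I + 12·N + 66·N^2 = [[1, 0, 0], [24, 1, 0], [444, 36, 1]].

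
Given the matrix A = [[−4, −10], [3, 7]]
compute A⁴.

[[−74, −150], [45, 91]]

tr A = 3 and det A = 2, so the characteristic polynomial is λ² − (3)λ + (2) with roots 2 and 1.
Eigenvectors give P = [[−5, −2], [3, 1]] with P⁻¹ = [[1, 2], [−3, −5]], and A = P·diag(2, 1)·P⁻¹.
Then A⁴ = P·diag(16, 1)·P⁻¹ = [[−80, −2], [48, 1]] · [[1, 2], [−3, −5]] = [[−74, −150], [45, 91]].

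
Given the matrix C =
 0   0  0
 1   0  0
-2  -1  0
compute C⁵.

[[0, 0, 0], [0, 0, 0], [0, 0, 0]]

C is strictly triangular, hence nilpotent: C³ = 0, so C⁵ = 0.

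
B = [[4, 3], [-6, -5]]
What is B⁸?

tr B = -1 and det B = -2, so the characteristic polynomial is λ² − (-1)λ + (-2) with roots -2 and 1.
Eigenvectors give P = [[-1, -1], [2, 1]] with P⁻¹ = [[1, 1], [-2, -1]], and B = P·diag(-2, 1)·P⁻¹.
Then B⁸ = P·diag(256, 1)·P⁻¹ = [[-256, -1], [512, 1]] · [[1, 1], [-2, -1]] = [[-254, -255], [510, 511]].

[[-254, -255], [510, 511]]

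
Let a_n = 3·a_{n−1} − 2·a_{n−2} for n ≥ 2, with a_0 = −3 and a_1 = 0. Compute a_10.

3066

With companion matrix B = [[3, −2], [1, 0]], [a_n, a_{n−1}]ᵀ = B·[a_{n−1}, a_{n−2}]ᵀ, so [a_10, a_9]ᵀ = B⁹·[a_1, a_0]ᵀ.
B⁹ = [[1023, −1022], [511, −510]], giving [a_10, a_9]ᵀ = [[3066], [1530]].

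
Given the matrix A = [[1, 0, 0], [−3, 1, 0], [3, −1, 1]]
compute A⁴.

[[1, 0, 0], [−12, 1, 0], [30, −4, 1]]

A = I + N where N = [[0, 0, 0], [−3, 0, 0], [3, −1, 0]] is strictly lower-triangular, so N³ = 0.
(I + N)⁴ = I + 4·N + 6·N² = [[1, 0, 0], [−12, 1, 0], [30, −4, 1]].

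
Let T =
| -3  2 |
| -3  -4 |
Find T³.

[[33, 62], [-93, 2]]

T² = [[3, -14], [21, 10]]
T³ = [[33, 62], [-93, 2]]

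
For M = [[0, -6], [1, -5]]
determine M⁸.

[[-12354, 37830], [-6305, 19171]]

tr M = -5 and det M = 6, so the characteristic polynomial is λ² − (-5)λ + (6) with roots -2 and -3.
Eigenvectors give P = [[3, 2], [1, 1]] with P⁻¹ = [[1, -2], [-1, 3]], and M = P·diag(-2, -3)·P⁻¹.
Then M⁸ = P·diag(256, 6561)·P⁻¹ = [[768, 13122], [256, 6561]] · [[1, -2], [-1, 3]] = [[-12354, 37830], [-6305, 19171]].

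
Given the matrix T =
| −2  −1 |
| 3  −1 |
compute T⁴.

T² = [[1, 3], [−9, −2]]
T³ = [[7, −4], [12, 11]]
T⁴ = [[−26, −3], [9, −23]]

[[−26, −3], [9, −23]]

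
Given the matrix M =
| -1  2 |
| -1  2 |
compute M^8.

[[-1, 2], [-1, 2]]

M² = M (a projection; rank 1, trace 1), so M^8 = M.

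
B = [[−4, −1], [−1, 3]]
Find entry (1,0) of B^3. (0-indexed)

−14

B^2 = [[17, 1], [1, 10]]
B^3 = [[−69, −14], [−14, 29]]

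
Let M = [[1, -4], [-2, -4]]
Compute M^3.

M^2 = [[9, 12], [6, 24]]
M^3 = [[-15, -84], [-42, -120]]

[[-15, -84], [-42, -120]]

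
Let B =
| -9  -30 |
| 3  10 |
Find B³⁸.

B² = B (a projection; rank 1, trace 1), so B³⁸ = B.

[[-9, -30], [3, 10]]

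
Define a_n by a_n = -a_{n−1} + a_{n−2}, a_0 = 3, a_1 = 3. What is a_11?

102

With companion matrix T = [[-1, 1], [1, 0]], [a_n, a_{n−1}]ᵀ = T·[a_{n−1}, a_{n−2}]ᵀ, so [a_11, a_10]ᵀ = T¹⁰·[a_1, a_0]ᵀ.
T¹⁰ = [[89, -55], [-55, 34]], giving [a_11, a_10]ᵀ = [[102], [-63]].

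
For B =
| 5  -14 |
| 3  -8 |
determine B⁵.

tr B = -3 and det B = 2, so the characteristic polynomial is λ² − (-3)λ + (2) with roots -1 and -2.
Eigenvectors give P = [[7, 2], [3, 1]] with P⁻¹ = [[1, -2], [-3, 7]], and B = P·diag(-1, -2)·P⁻¹.
Then B⁵ = P·diag(-1, -32)·P⁻¹ = [[-7, -64], [-3, -32]] · [[1, -2], [-3, 7]] = [[185, -434], [93, -218]].

[[185, -434], [93, -218]]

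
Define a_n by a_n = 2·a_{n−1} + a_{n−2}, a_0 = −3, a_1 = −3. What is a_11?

−24357

With companion matrix B = [[2, 1], [1, 0]], [a_n, a_{n−1}]ᵀ = B·[a_{n−1}, a_{n−2}]ᵀ, so [a_11, a_10]ᵀ = B^10·[a_1, a_0]ᵀ.
B^10 = [[5741, 2378], [2378, 985]], giving [a_11, a_10]ᵀ = [[−24357], [−10089]].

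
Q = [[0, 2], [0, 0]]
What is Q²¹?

Q is strictly triangular, hence nilpotent: Q² = 0, so Q²¹ = 0.

[[0, 0], [0, 0]]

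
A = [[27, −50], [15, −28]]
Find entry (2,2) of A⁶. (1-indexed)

tr A = −1 and det A = −6, so the characteristic polynomial is λ² − (−1)λ + (−6) with roots 2 and −3.
Eigenvectors give P = [[2, −5], [1, −3]] with P⁻¹ = [[3, −5], [1, −2]], and A = P·diag(2, −3)·P⁻¹.
Then A⁶ = P·diag(64, 729)·P⁻¹ = [[128, −3645], [64, −2187]] · [[3, −5], [1, −2]] = [[−3261, 6650], [−1995, 4054]].

4054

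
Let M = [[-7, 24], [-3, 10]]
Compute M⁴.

tr M = 3 and det M = 2, so the characteristic polynomial is λ² − (3)λ + (2) with roots 2 and 1.
Eigenvectors give P = [[8, -3], [3, -1]] with P⁻¹ = [[-1, 3], [-3, 8]], and M = P·diag(2, 1)·P⁻¹.
Then M⁴ = P·diag(16, 1)·P⁻¹ = [[128, -3], [48, -1]] · [[-1, 3], [-3, 8]] = [[-119, 360], [-45, 136]].

[[-119, 360], [-45, 136]]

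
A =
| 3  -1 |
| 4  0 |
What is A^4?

[[-11, -3], [12, -20]]

A^2 = [[5, -3], [12, -4]]
A^3 = [[3, -5], [20, -12]]
A^4 = [[-11, -3], [12, -20]]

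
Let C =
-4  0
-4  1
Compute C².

[[16, 0], [12, 1]]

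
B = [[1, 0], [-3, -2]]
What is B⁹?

[[1, 0], [-513, -512]]

tr B = -1 and det B = -2, so the characteristic polynomial is λ² − (-1)λ + (-2) with roots -2 and 1.
Eigenvectors give P = [[0, -1], [1, 1]] with P⁻¹ = [[1, 1], [-1, 0]], and B = P·diag(-2, 1)·P⁻¹.
Then B⁹ = P·diag(-512, 1)·P⁻¹ = [[0, -1], [-512, 1]] · [[1, 1], [-1, 0]] = [[1, 0], [-513, -512]].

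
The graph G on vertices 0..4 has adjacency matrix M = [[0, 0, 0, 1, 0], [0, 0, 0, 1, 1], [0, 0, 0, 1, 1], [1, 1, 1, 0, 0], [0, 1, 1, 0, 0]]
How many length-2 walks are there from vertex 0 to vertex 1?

The number of length-2 walks from vertex 0 to vertex 1 is entry (0,1) of M^2, where M is the adjacency matrix.
M^2 = [[1, 1, 1, 0, 0], [1, 2, 2, 0, 0], [1, 2, 2, 0, 0], [0, 0, 0, 3, 2], [0, 0, 0, 2, 2]]

1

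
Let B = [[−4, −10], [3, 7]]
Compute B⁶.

[[−314, −630], [189, 379]]

tr B = 3 and det B = 2, so the characteristic polynomial is λ² − (3)λ + (2) with roots 1 and 2.
Eigenvectors give P = [[−2, −5], [1, 3]] with P⁻¹ = [[−3, −5], [1, 2]], and B = P·diag(1, 2)·P⁻¹.
Then B⁶ = P·diag(1, 64)·P⁻¹ = [[−2, −320], [1, 192]] · [[−3, −5], [1, 2]] = [[−314, −630], [189, 379]].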